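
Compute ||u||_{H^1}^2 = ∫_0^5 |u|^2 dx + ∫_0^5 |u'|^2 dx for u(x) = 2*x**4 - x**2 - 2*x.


||u||_{H^1}^2 = 94094810/63

The H^1 norm (squared) on an interval (0, L) is
  ||u||_{H^1}^2 = ∫_0^L u(x)^2 dx + ∫_0^L u'(x)^2 dx.
Compute u'(x) = 8*x**3 - 2*x - 2.
Then u(x)^2 = 4*x**8 - 4*x**6 - 8*x**5 + x**4 + 4*x**3 + 4*x**2 and u'(x)^2 = 64*x**6 - 32*x**4 - 32*x**3 + 4*x**2 + 8*x + 4.
Integrate each monomial from 0 to 5 using ∫_0^5 c·x^n dx = c·5^(n+1)/(n+1):
  ∫_0^5 u(x)^2 dx = ∫_0^5 (4*x^8 - 4*x^6 - 8*x^5 + x^4 + 4*x^3 + 4*x^2) dx. Term by term:
    ∫_0^5 4*x^8 dx = 7812500/9;  ∫_0^5 -4*x^6 dx = -312500/7;  ∫_0^5 -8*x^5 dx = -62500/3;
    ∫_0^5 x^4 dx = 625;  ∫_0^5 4*x^3 dx = 625;  ∫_0^5 4*x^2 dx = 500/3.
  Sum: 7812500/9 − 312500/7 − 62500/3 + 625 + 625 + 500/3 = 50651750/63.
  ∫_0^5 u'(x)^2 dx = ∫_0^5 (64*x^6 - 32*x^4 - 32*x^3 + 4*x^2 + 8*x + 4) dx. Term by term:
    ∫_0^5 64*x^6 dx = 5000000/7;  ∫_0^5 -32*x^4 dx = -20000;  ∫_0^5 -32*x^3 dx = -5000;
    ∫_0^5 4*x^2 dx = 500/3;  ∫_0^5 8*x dx = 100;  ∫_0^5 4 dx = 20.
  Sum: 5000000/7 − 20000 − 5000 + 500/3 + 100 + 20 = 14481020/21.
Adding: ||u||_{H^1}^2 = 50651750/63 + 14481020/21 = 94094810/63.


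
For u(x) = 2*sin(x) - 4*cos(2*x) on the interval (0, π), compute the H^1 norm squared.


||u||_{H^1(0,π)}^2 = 160/3 + 44*π

u'(x) = 8*sin(2*x) + 2*cos(x).
Expand u² and (u')² and integrate term by term on (0, π), using: for integers n ≥ 1, ∫_0^π sin²(nx) dx = ∫_0^π cos²(nx) dx = π/2; for n ≠ n', ∫_0^π sin(nx)sin(n'x) dx = ∫_0^π cos(nx)cos(n'x) dx = 0; and by product-to-sum, ∫_0^π sin(nx)cos(n'x) dx = ½∫_0^π [sin((n+n')x) + sin((n−n')x)] dx, which is 0 when n+n' is even and 2n/(n²−n'²) when n+n' is odd (it need not vanish on (0, π)).
  u² squared terms: (-4)²·∫cos(2x)² dx = 16·π/2 = 8*π;  (2)²·∫sin(x)² dx = 4·π/2 = 2*π.
  u² cross terms: 2·(-4)·(2)·∫cos(2x)·sin(x) dx = -16·(-2/3) = 32/3.
  So ∫_0^π u² dx = 8*π + 2*π + 32/3 = 32/3 + 10*π.
  (u')² squared terms: (2)²·∫cos(x)² dx = 4·π/2 = 2*π;  (8)²·∫sin(2x)² dx = 64·π/2 = 32*π.
  (u')² cross terms: 2·(2)·(8)·∫cos(x)·sin(2x) dx = 32·(4/3) = 128/3.
  So ∫_0^π (u')² dx = 2*π + 32*π + 128/3 = 128/3 + 34*π.
||u||_{H^1}^2 = (32/3 + 10*π) + (128/3 + 34*π) = 160/3 + 44*π.


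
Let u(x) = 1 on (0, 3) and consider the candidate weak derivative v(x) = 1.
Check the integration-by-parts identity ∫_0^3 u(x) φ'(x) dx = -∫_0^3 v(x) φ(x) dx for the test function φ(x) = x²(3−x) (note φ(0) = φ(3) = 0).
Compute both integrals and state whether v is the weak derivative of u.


LHS = 0, RHS = -27/4. No, v is not the weak derivative of u.

u(x) = 1, classical derivative u'(x) = 0.
φ(x) = x²(3−x), so φ'(x) = 3*x*(2 - x).
Note φ(0) = φ(3) = 0, so the boundary term u·φ vanishes.
LHS = ∫_0^3 u(x) φ'(x) dx = ∫_0^3 (-3*x^2 + 6*x) dx. Term by term:
  ∫_0^3 -3*x^2 dx = -27;  ∫_0^3 6*x dx = 27.
Sum: -27 + 27 = 0.
So LHS = 0.
∫_0^3 v(x) φ(x) dx = ∫_0^3 (-x^3 + 3*x^2) dx. Term by term:
  ∫_0^3 -x^3 dx = -81/4;  ∫_0^3 3*x^2 dx = 27.
Sum: -81/4 + 27 = 27/4.
So RHS = -∫_0^3 v(x) φ(x) dx = -27/4.
LHS − RHS = 27/4 ≠ 0, so the identity fails.
(For a valid weak derivative the identity must hold for EVERY test function, in particular this one. The failure shows v is NOT the weak derivative of u.)
Correct weak derivative would be u'(x) = 0.


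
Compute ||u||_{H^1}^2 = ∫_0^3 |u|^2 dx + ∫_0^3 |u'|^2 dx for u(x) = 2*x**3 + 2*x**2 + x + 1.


||u||_{H^1}^2 = 204474/35

The H^1 norm (squared) on an interval (0, L) is
  ||u||_{H^1}^2 = ∫_0^L u(x)^2 dx + ∫_0^L u'(x)^2 dx.
Compute u'(x) = 6*x**2 + 4*x + 1.
Then u(x)^2 = 4*x**6 + 8*x**5 + 8*x**4 + 8*x**3 + 5*x**2 + 2*x + 1 and u'(x)^2 = 36*x**4 + 48*x**3 + 28*x**2 + 8*x + 1.
Integrate each monomial from 0 to 3 using ∫_0^3 c·x^n dx = c·3^(n+1)/(n+1):
  ∫_0^3 u(x)^2 dx = ∫_0^3 (4*x^6 + 8*x^5 + 8*x^4 + 8*x^3 + 5*x^2 + 2*x + 1) dx. Term by term:
    ∫_0^3 4*x^6 dx = 8748/7;  ∫_0^3 8*x^5 dx = 972;  ∫_0^3 8*x^4 dx = 1944/5;
    ∫_0^3 8*x^3 dx = 162;  ∫_0^3 5*x^2 dx = 45;  ∫_0^3 2*x dx = 9;
    ∫_0^3 1 dx = 3.
  Sum: 8748/7 + 972 + 1944/5 + 162 + 45 + 9 + 3 = 99033/35.
  ∫_0^3 u'(x)^2 dx = ∫_0^3 (36*x^4 + 48*x^3 + 28*x^2 + 8*x + 1) dx. Term by term:
    ∫_0^3 36*x^4 dx = 8748/5;  ∫_0^3 48*x^3 dx = 972;  ∫_0^3 28*x^2 dx = 252;
    ∫_0^3 8*x dx = 36;  ∫_0^3 1 dx = 3.
  Sum: 8748/5 + 972 + 252 + 36 + 3 = 15063/5.
Adding: ||u||_{H^1}^2 = 99033/35 + 15063/5 = 204474/35.


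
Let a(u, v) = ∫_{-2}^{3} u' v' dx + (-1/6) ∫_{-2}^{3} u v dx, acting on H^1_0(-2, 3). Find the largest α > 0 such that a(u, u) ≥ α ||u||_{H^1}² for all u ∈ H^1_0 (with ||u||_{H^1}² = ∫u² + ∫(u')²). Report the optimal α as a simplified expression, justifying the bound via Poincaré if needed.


α = (-25/6 + π^2)/(π^2 + 25)

Coercivity of a(·,·) on H^1_0(-2, 3) means a(u, u) ≥ α ||u||_{H^1}² for every u ∈ H^1_0.
The interval has length L = 5, and Poincaré/coercivity depend only on L. Here a(u, u) = ∫(u')² + (-1/6)·∫u².
Here c = -1/6 < 0 with |c| < (π/L)² = π^2/25, so coercivity still holds. The condition a(u,u) ≥ α||u||_{H^1}² reads (1−α)∫(u')² ≥ (α−c)∫u². Any admissible α is ≤ 1 (rapidly oscillating u have ∫u²/∫(u')² → 0), and α = 1 would force 0 ≥ (1−c)∫u², impossible since c < 1; so 1−α > 0. By the sharp Poincaré inequality on H^1_0 of an interval of length L, ∫(u')² ≥ (π/L)²∫u² with equality for the first sine mode sin(π(x−x₀)/L) (x₀ the left endpoint), so the inequality holds for all u iff (1−α)(π/L)² ≥ α − c, i.e. α ≤ ((π/L)² + c)/((π/L)² + 1) = (1 + c(L/π)²)/(1 + (L/π)²). (Direct route, valid since c ≤ 0: Poincaré gives c∫u² ≥ c(L/π)²∫(u')², so a(u,u) ≥ (1 + c(L/π)²)∫(u')², while ||u||_{H^1}² ≤ (1 + (L/π)²)∫(u')²; dividing yields the same α.) With (π/L)² = π^2/25 and c = -1/6, the largest admissible constant is α = ((π/L)² + c)/((π/L)² + 1).
Simplifying, α = (-25/6 + π^2)/(π^2 + 25).


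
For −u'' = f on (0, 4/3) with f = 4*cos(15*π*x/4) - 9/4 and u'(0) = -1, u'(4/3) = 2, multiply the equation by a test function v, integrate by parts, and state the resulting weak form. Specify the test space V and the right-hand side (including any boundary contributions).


V = H^1(0, 4/3) (v unrestricted at boundary; u is determined up to an additive constant); weak form: ∫_0^4/3 u'v' dx = ∫_0^4/3 (4*cos(15*π*x/4) - 9/4) v dx + 2·v(4/3) + v(0) for all v ∈ V.

Multiply both sides by a test function v and integrate from 0 to 4/3:
  ∫_0^4/3 −u''(x) v(x) dx = ∫_0^4/3 f(x) v(x) dx.
Integrate the LHS by parts once:
  ∫_0^4/3 −u'' v dx = −[u'(x) v(x)]_0^4/3 + ∫_0^4/3 u'(x) v'(x) dx.
Thus ∫_0^4/3 u'(x) v'(x) dx = ∫_0^4/3 f(x) v(x) dx + [u'(x) v(x)]_0^4/3.
Choose V so that boundary terms are either known or forced to vanish.
u has inhomogeneous Neumann u'(0) = -1, u'(4/3) = 2. [u' v]_0^4/3 = (2)·v(4/3) − (-1)·v(0) = 2·v(4/3) + v(0). Take V = H^1(0, 4/3); boundary term becomes part of RHS.
Weak formulation: find u (satisfying any essential BC) such that ∫_0^4/3 u'(x) v'(x) dx = ∫_0^4/3 f v dx + 2·v(4/3) + v(0) for all v ∈ V (Neumann data are natural BCs: they enter the RHS as boundary terms).
Substituting f(x) = 4*cos(15*π*x/4) - 9/4, the right-hand side is ∫_0^4/3 (4*cos(15*π*x/4) - 9/4) v dx + 2·v(4/3) + v(0).
Compatibility check (pure Neumann): taking v ≡ 1 ∈ V gives 0 = ∫_0^4/3 f dx + (2) − (-1), i.e. ∫_0^4/3 f dx must equal u'(0) − u'(4/3) = -3. Indeed ∫_0^4/3 (4*cos(15*π*x/4) - 9/4) dx = -3, so the data are compatible. The solution is then unique only up to an additive constant (fix it e.g. by requiring ∫_0^4/3 u dx = 0).


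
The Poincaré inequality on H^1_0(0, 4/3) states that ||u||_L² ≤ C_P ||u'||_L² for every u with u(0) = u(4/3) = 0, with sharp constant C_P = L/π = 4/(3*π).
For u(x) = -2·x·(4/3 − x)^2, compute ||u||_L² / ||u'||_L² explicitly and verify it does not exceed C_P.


||u||_L² / ||u'||_L² = 2*sqrt(14)/21 < C_P = 4/(3*π).

u(x) = -2·x·(4/3 − x)^2, so u'(x) = -6*x^2 + 32*x/3 - 32/9.
u(x) = -2·x·(4/3 − x)^2 vanishes at x = 0 and x = 4/3, so u ∈ H^1_0(0, 4/3). Differentiate via the product rule and integrate the resulting polynomials term by term.
  ∫_0^4/3 u² dx = ∫_0^4/3 (4*x^6 - 64*x^5/3 + 128*x^4/3 - 1024*x^3/27 + 1024*x^2/81) dx. Term by term:
    ∫_0^4/3 4*x^6 dx = 65536/15309;  ∫_0^4/3 -64*x^5/3 dx = -131072/6561;  ∫_0^4/3 128*x^4/3 dx = 131072/3645;
    ∫_0^4/3 -1024*x^3/27 dx = -65536/2187;  ∫_0^4/3 1024*x^2/81 dx = 65536/6561.
  Sum: 65536/15309 − 131072/6561 + 131072/3645 − 65536/2187 + 65536/6561 = 65536/229635.
  ∫_0^4/3 (u')² dx = ∫_0^4/3 (36*x^4 - 128*x^3 + 1408*x^2/9 - 2048*x/27 + 1024/81) dx. Term by term:
    ∫_0^4/3 36*x^4 dx = 4096/135;  ∫_0^4/3 -128*x^3 dx = -8192/81;  ∫_0^4/3 1408*x^2/9 dx = 90112/729;
    ∫_0^4/3 -2048*x/27 dx = -16384/243;  ∫_0^4/3 1024/81 dx = 4096/243.
  Sum: 4096/135 − 8192/81 + 90112/729 − 16384/243 + 4096/243 = 8192/3645.
∫_0^4/3 u² dx = 65536/229635, so ||u||_L² = 256*sqrt(35)/2835.
∫_0^4/3 (u')² dx = 8192/3645, so ||u'||_L² = 64*sqrt(10)/135.
Ratio ||u||_L² / ||u'||_L² = 2*sqrt(14)/21.
Sharp Poincaré constant on H^1_0(0, 4/3) is C_P = L/π = 4/(3*π), achieved by sin(3*π/4·x).
A polynomial bump cannot attain the sharp Poincaré constant (only the first sine eigenfunction does), so the ratio is strictly less than C_P, consistent with ||u||_L² ≤ C_P ||u'||_L².


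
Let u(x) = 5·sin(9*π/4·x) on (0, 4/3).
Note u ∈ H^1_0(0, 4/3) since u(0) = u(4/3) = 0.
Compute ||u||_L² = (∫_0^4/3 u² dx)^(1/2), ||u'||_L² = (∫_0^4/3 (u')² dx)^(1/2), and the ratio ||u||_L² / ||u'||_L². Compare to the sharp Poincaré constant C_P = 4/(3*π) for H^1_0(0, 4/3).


||u||_L² / ||u'||_L² = 4/(9*π) < C_P = 4/(3*π).

u(x) = 5·sin(9*π/4·x), so u'(x) = 45*π*cos(9*π*x/4)/4.
Writing u(x) = A·sin(kπx/L) with A = 5 and k = 3, use ∫_0^L sin²(kπx/L) dx = L/2 and ∫_0^L cos²(kπx/L) dx = L/2.
u² = 25·sin²(9*π/4·x) and (u')² = 2025*π^2/16·cos²(9*π/4·x), and each of sin², cos² integrates to L/2 = 2/3 over (0, 4/3).
∫_0^4/3 u² dx = 50/3, so ||u||_L² = 5*sqrt(6)/3.
∫_0^4/3 (u')² dx = 675*π^2/8, so ||u'||_L² = 15*sqrt(6)*π/4.
Ratio ||u||_L² / ||u'||_L² = 4/(9*π).
Sharp Poincaré constant on H^1_0(0, 4/3) is C_P = L/π = 4/(3*π), achieved by sin(3*π/4·x).
This is the k = 3 harmonic; the ratio L/(kπ) is strictly less than C_P = L/π, consistent with the sharp inequality ||u||_L² ≤ C_P ||u'||_L².


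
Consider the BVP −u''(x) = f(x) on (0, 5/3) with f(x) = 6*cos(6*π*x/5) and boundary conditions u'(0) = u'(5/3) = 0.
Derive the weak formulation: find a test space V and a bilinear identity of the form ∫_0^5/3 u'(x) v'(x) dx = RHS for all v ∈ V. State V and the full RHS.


V = H^1(0, 5/3) (no boundary constraint on v; u is determined up to an additive constant); weak form: ∫_0^5/3 u'v' dx = ∫_0^5/3 (6*cos(6*π*x/5)) v dx for all v ∈ V.

Multiply both sides by a test function v and integrate from 0 to 5/3:
  ∫_0^5/3 −u''(x) v(x) dx = ∫_0^5/3 f(x) v(x) dx.
Integrate the LHS by parts once:
  ∫_0^5/3 −u'' v dx = −[u'(x) v(x)]_0^5/3 + ∫_0^5/3 u'(x) v'(x) dx.
Thus ∫_0^5/3 u'(x) v'(x) dx = ∫_0^5/3 f(x) v(x) dx + [u'(x) v(x)]_0^5/3.
Choose V so that boundary terms are either known or forced to vanish.
u has homogeneous Neumann: u'(0) = u'(5/3) = 0. So [u' v]_0^5/3 = 0·v(5/3) − 0·v(0) = 0 for any v; take V = H^1(0, 5/3).
Weak formulation: find u (satisfying any essential BC) such that ∫_0^5/3 u'(x) v'(x) dx = ∫_0^5/3 f v dx for all v ∈ V (homogeneous Neumann, so boundary terms vanish).
Substituting f(x) = 6*cos(6*π*x/5), the right-hand side is ∫_0^5/3 (6*cos(6*π*x/5)) v dx.
Compatibility check (pure Neumann): taking v ≡ 1 ∈ V gives 0 = ∫_0^5/3 f dx + (0) − (0), i.e. ∫_0^5/3 f dx must equal u'(0) − u'(5/3) = 0. Indeed ∫_0^5/3 (6*cos(6*π*x/5)) dx = 0, so the data are compatible. The solution is then unique only up to an additive constant (fix it e.g. by requiring ∫_0^5/3 u dx = 0).


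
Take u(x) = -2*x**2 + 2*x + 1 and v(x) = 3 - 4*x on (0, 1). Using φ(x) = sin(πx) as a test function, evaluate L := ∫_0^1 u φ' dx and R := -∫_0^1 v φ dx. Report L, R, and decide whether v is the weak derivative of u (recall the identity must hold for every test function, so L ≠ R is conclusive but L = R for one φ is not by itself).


LHS = 0, RHS = -2/π. No, v is not the weak derivative of u.

u(x) = -2*x**2 + 2*x + 1, classical derivative u'(x) = 2 - 4*x.
φ(x) = sin(πx), so φ'(x) = π*cos(π*x).
Note φ(0) = φ(1) = 0, so the boundary term u·φ vanishes.
LHS = ∫_0^1 u(x) φ'(x) dx = ∫_0^1 (-2*π*x^2*cos(π*x) + 2*π*x*cos(π*x) + π*cos(π*x)) dx. Term by term:
  ∫_0^1 π*cos(π*x) dx = 0;  ∫_0^1 -2*π*x^2*cos(π*x) dx = 4/π;  ∫_0^1 2*π*x*cos(π*x) dx = -4/π.
Sum: 0 + 4/π − 4/π = 0.
So LHS = 0.
∫_0^1 v(x) φ(x) dx = ∫_0^1 (-4*x*sin(π*x) + 3*sin(π*x)) dx. Term by term:
  ∫_0^1 3*sin(π*x) dx = 6/π;  ∫_0^1 -4*x*sin(π*x) dx = -4/π.
Sum: 6/π − 4/π = 2/π.
So RHS = -∫_0^1 v(x) φ(x) dx = -2/π.
LHS − RHS = 2/π ≠ 0, so the identity fails.
(For a valid weak derivative the identity must hold for EVERY test function, in particular this one. The failure shows v is NOT the weak derivative of u.)
Correct weak derivative would be u'(x) = 2 - 4*x.


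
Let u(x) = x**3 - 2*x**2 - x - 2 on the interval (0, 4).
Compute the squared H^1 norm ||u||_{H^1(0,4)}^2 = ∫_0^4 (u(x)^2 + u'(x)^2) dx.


||u||_{H^1}^2 = 89044/105

The H^1 norm (squared) on an interval (0, L) is
  ||u||_{H^1}^2 = ∫_0^L u(x)^2 dx + ∫_0^L u'(x)^2 dx.
Compute u'(x) = 3*x**2 - 4*x - 1.
Then u(x)^2 = x**6 - 4*x**5 + 2*x**4 + 9*x**2 + 4*x + 4 and u'(x)^2 = 9*x**4 - 24*x**3 + 10*x**2 + 8*x + 1.
Integrate each monomial from 0 to 4 using ∫_0^4 c·x^n dx = c·4^(n+1)/(n+1):
  ∫_0^4 u(x)^2 dx = ∫_0^4 (x^6 - 4*x^5 + 2*x^4 + 9*x^2 + 4*x + 4) dx. Term by term:
    ∫_0^4 x^6 dx = 16384/7;  ∫_0^4 -4*x^5 dx = -8192/3;  ∫_0^4 2*x^4 dx = 2048/5;
    ∫_0^4 9*x^2 dx = 192;  ∫_0^4 4*x dx = 32;  ∫_0^4 4 dx = 16.
  Sum: 16384/7 − 8192/3 + 2048/5 + 192 + 32 + 16 = 27248/105.
  ∫_0^4 u'(x)^2 dx = ∫_0^4 (9*x^4 - 24*x^3 + 10*x^2 + 8*x + 1) dx. Term by term:
    ∫_0^4 9*x^4 dx = 9216/5;  ∫_0^4 -24*x^3 dx = -1536;  ∫_0^4 10*x^2 dx = 640/3;
    ∫_0^4 8*x dx = 64;  ∫_0^4 1 dx = 4.
  Sum: 9216/5 − 1536 + 640/3 + 64 + 4 = 8828/15.
Adding: ||u||_{H^1}^2 = 27248/105 + 8828/15 = 89044/105.


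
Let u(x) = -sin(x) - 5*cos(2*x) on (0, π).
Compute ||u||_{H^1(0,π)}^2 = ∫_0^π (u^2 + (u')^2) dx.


||u||_{H^1(0,π)}^2 = -100/3 + 127*π/2

u'(x) = 10*sin(2*x) - cos(x).
Expand u² and (u')² and integrate term by term on (0, π), using: for integers n ≥ 1, ∫_0^π sin²(nx) dx = ∫_0^π cos²(nx) dx = π/2; for n ≠ n', ∫_0^π sin(nx)sin(n'x) dx = ∫_0^π cos(nx)cos(n'x) dx = 0; and by product-to-sum, ∫_0^π sin(nx)cos(n'x) dx = ½∫_0^π [sin((n+n')x) + sin((n−n')x)] dx, which is 0 when n+n' is even and 2n/(n²−n'²) when n+n' is odd (it need not vanish on (0, π)).
  u² squared terms: (-1)²·∫sin(x)² dx = 1·π/2 = π/2;  (-5)²·∫cos(2x)² dx = 25·π/2 = 25*π/2.
  u² cross terms: 2·(-1)·(-5)·∫sin(x)·cos(2x) dx = 10·(-2/3) = -20/3.
  So ∫_0^π u² dx = π/2 + 25*π/2 − 20/3 = -20/3 + 13*π.
  (u')² squared terms: (-1)²·∫cos(x)² dx = 1·π/2 = π/2;  (10)²·∫sin(2x)² dx = 100·π/2 = 50*π.
  (u')² cross terms: 2·(-1)·(10)·∫cos(x)·sin(2x) dx = -20·(4/3) = -80/3.
  So ∫_0^π (u')² dx = π/2 + 50*π − 80/3 = -80/3 + 101*π/2.
||u||_{H^1}^2 = (-20/3 + 13*π) + (-80/3 + 101*π/2) = -100/3 + 127*π/2.


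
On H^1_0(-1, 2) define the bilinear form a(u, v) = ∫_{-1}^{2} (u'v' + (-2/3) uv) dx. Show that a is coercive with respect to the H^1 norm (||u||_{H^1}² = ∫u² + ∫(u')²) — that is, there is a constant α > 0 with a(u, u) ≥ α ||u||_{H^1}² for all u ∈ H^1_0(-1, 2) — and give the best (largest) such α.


α = (-6 + π^2)/(9 + π^2)

Coercivity of a(·,·) on H^1_0(-1, 2) means a(u, u) ≥ α ||u||_{H^1}² for every u ∈ H^1_0.
The interval has length L = 3, and Poincaré/coercivity depend only on L. Here a(u, u) = ∫(u')² + (-2/3)·∫u².
Here c = -2/3 < 0 with |c| < (π/L)² = π^2/9, so coercivity still holds. The condition a(u,u) ≥ α||u||_{H^1}² reads (1−α)∫(u')² ≥ (α−c)∫u². Any admissible α is ≤ 1 (rapidly oscillating u have ∫u²/∫(u')² → 0), and α = 1 would force 0 ≥ (1−c)∫u², impossible since c < 1; so 1−α > 0. By the sharp Poincaré inequality on H^1_0 of an interval of length L, ∫(u')² ≥ (π/L)²∫u² with equality for the first sine mode sin(π(x−x₀)/L) (x₀ the left endpoint), so the inequality holds for all u iff (1−α)(π/L)² ≥ α − c, i.e. α ≤ ((π/L)² + c)/((π/L)² + 1) = (1 + c(L/π)²)/(1 + (L/π)²). (Direct route, valid since c ≤ 0: Poincaré gives c∫u² ≥ c(L/π)²∫(u')², so a(u,u) ≥ (1 + c(L/π)²)∫(u')², while ||u||_{H^1}² ≤ (1 + (L/π)²)∫(u')²; dividing yields the same α.) With (π/L)² = π^2/9 and c = -2/3, the largest admissible constant is α = ((π/L)² + c)/((π/L)² + 1).
Simplifying, α = (-6 + π^2)/(9 + π^2).


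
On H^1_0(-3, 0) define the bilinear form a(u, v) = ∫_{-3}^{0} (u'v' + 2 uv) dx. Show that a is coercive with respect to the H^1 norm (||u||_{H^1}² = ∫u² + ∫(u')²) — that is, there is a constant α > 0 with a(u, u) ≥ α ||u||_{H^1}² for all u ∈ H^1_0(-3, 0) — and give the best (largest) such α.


α = 1

Coercivity of a(·,·) on H^1_0(-3, 0) means a(u, u) ≥ α ||u||_{H^1}² for every u ∈ H^1_0.
The interval has length L = 3, and Poincaré/coercivity depend only on L. Here a(u, u) = ∫(u')² + (2)·∫u².
Here c = 2 ≥ 1, so a(u,u) = ∫(u')² + c∫u² ≥ ∫(u')² + ∫u² = ||u||_{H^1}², i.e. α = 1 works. No larger α is possible: a(u,u) ≥ α||u||_{H^1}² means (1−α)∫(u')² ≥ (α−c)∫u², and for the modes u_n = sin(nπ(x−x₀)/L) (x₀ the left endpoint) one has ∫u_n²/∫(u_n')² = (L/(nπ))² → 0, so a(u_n,u_n)/||u_n||_{H^1}² → 1. Hence the optimal constant is α = 1.
Therefore α = 1.


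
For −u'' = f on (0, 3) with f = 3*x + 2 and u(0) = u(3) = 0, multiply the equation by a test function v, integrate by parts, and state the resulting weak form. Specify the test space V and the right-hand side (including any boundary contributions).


V = H^1_0(0, 3) (so v(0) = v(3) = 0); weak form: ∫_0^3 u'v' dx = ∫_0^3 (3*x + 2) v dx for all v ∈ V.

Multiply both sides by a test function v and integrate from 0 to 3:
  ∫_0^3 −u''(x) v(x) dx = ∫_0^3 f(x) v(x) dx.
Integrate the LHS by parts once:
  ∫_0^3 −u'' v dx = −[u'(x) v(x)]_0^3 + ∫_0^3 u'(x) v'(x) dx.
Thus ∫_0^3 u'(x) v'(x) dx = ∫_0^3 f(x) v(x) dx + [u'(x) v(x)]_0^3.
Choose V so that boundary terms are either known or forced to vanish.
u is Dirichlet: u(0) = u(3) = 0. Let V = H^1_0(0, 3); then v(0) = v(3) = 0, and [u' v]_0^3 = 0.
Weak formulation: find u (satisfying any essential BC) such that ∫_0^3 u'(x) v'(x) dx = ∫_0^3 f v dx for all v ∈ V.
Substituting f(x) = 3*x + 2, the right-hand side is ∫_0^3 (3*x + 2) v dx.


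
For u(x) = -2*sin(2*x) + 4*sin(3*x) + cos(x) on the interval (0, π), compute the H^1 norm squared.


||u||_{H^1(0,π)}^2 = -32/3 + 91*π

u'(x) = -sin(x) - 4*cos(2*x) + 12*cos(3*x).
Expand u² and (u')² and integrate term by term on (0, π), using: for integers n ≥ 1, ∫_0^π sin²(nx) dx = ∫_0^π cos²(nx) dx = π/2; for n ≠ n', ∫_0^π sin(nx)sin(n'x) dx = ∫_0^π cos(nx)cos(n'x) dx = 0; and by product-to-sum, ∫_0^π sin(nx)cos(n'x) dx = ½∫_0^π [sin((n+n')x) + sin((n−n')x)] dx, which is 0 when n+n' is even and 2n/(n²−n'²) when n+n' is odd (it need not vanish on (0, π)).
  u² squared terms: (-2)²·∫sin(2x)² dx = 4·π/2 = 2*π;  (4)²·∫sin(3x)² dx = 16·π/2 = 8*π;  (1)²·∫cos(x)² dx = 1·π/2 = π/2.
  u² cross terms: 2·(-2)·(4)·∫sin(2x)·sin(3x) dx = -16·(0) = 0;  2·(-2)·(1)·∫sin(2x)·cos(x) dx = -4·(4/3) = -16/3;  2·(4)·(1)·∫sin(3x)·cos(x) dx = 8·(0) = 0.
  So ∫_0^π u² dx = 2*π + 8*π + π/2 + 0 − 16/3 + 0 = -16/3 + 21*π/2.
  (u')² squared terms: (-1)²·∫sin(x)² dx = 1·π/2 = π/2;  (-4)²·∫cos(2x)² dx = 16·π/2 = 8*π;  (12)²·∫cos(3x)² dx = 144·π/2 = 72*π.
  (u')² cross terms: 2·(-1)·(-4)·∫sin(x)·cos(2x) dx = 8·(-2/3) = -16/3;  2·(-1)·(12)·∫sin(x)·cos(3x) dx = -24·(0) = 0;  2·(-4)·(12)·∫cos(2x)·cos(3x) dx = -96·(0) = 0.
  So ∫_0^π (u')² dx = π/2 + 8*π + 72*π − 16/3 + 0 + 0 = -16/3 + 161*π/2.
||u||_{H^1}^2 = (-16/3 + 21*π/2) + (-16/3 + 161*π/2) = -32/3 + 91*π.


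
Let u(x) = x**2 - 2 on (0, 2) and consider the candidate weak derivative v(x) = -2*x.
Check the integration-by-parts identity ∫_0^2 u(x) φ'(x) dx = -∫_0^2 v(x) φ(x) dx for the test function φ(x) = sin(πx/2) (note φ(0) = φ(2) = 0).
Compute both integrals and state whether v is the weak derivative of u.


LHS = -8/π, RHS = 8/π. No, v is not the weak derivative of u.

u(x) = x**2 - 2, classical derivative u'(x) = 2*x.
φ(x) = sin(πx/2), so φ'(x) = π*cos(π*x/2)/2.
Note φ(0) = φ(2) = 0, so the boundary term u·φ vanishes.
LHS = ∫_0^2 u(x) φ'(x) dx = ∫_0^2 (π*x^2*cos(π*x/2)/2 - π*cos(π*x/2)) dx. Term by term:
  ∫_0^2 -π*cos(π*x/2) dx = 0;  ∫_0^2 π*x^2*cos(π*x/2)/2 dx = -8/π.
Sum: 0 − 8/π = -8/π.
So LHS = -8/π.
∫_0^2 v(x) φ(x) dx = ∫_0^2 (-2*x*sin(π*x/2)) dx. Term by term:
  ∫_0^2 -2*x*sin(π*x/2) dx = -8/π.
So RHS = -∫_0^2 v(x) φ(x) dx = 8/π.
LHS − RHS = -16/π ≠ 0, so the identity fails.
(For a valid weak derivative the identity must hold for EVERY test function, in particular this one. The failure shows v is NOT the weak derivative of u.)
Correct weak derivative would be u'(x) = 2*x.


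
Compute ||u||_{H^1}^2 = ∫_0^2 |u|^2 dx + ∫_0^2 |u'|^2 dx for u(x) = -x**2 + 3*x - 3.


||u||_{H^1}^2 = 136/15

The H^1 norm (squared) on an interval (0, L) is
  ||u||_{H^1}^2 = ∫_0^L u(x)^2 dx + ∫_0^L u'(x)^2 dx.
Compute u'(x) = 3 - 2*x.
Then u(x)^2 = x**4 - 6*x**3 + 15*x**2 - 18*x + 9 and u'(x)^2 = 4*x**2 - 12*x + 9.
Integrate each monomial from 0 to 2 using ∫_0^2 c·x^n dx = c·2^(n+1)/(n+1):
  ∫_0^2 u(x)^2 dx = ∫_0^2 (x^4 - 6*x^3 + 15*x^2 - 18*x + 9) dx. Term by term:
    ∫_0^2 x^4 dx = 32/5;  ∫_0^2 -6*x^3 dx = -24;  ∫_0^2 15*x^2 dx = 40;
    ∫_0^2 -18*x dx = -36;  ∫_0^2 9 dx = 18.
  Sum: 32/5 − 24 + 40 − 36 + 18 = 22/5.
  ∫_0^2 u'(x)^2 dx = ∫_0^2 (4*x^2 - 12*x + 9) dx. Term by term:
    ∫_0^2 4*x^2 dx = 32/3;  ∫_0^2 -12*x dx = -24;  ∫_0^2 9 dx = 18.
  Sum: 32/3 − 24 + 18 = 14/3.
Adding: ||u||_{H^1}^2 = 22/5 + 14/3 = 136/15.


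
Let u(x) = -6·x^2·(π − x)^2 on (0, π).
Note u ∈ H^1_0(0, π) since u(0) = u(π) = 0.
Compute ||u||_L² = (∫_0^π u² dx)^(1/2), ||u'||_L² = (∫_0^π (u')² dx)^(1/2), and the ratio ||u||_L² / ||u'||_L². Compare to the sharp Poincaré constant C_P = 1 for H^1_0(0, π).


||u||_L² / ||u'||_L² = sqrt(3)*π/6 < C_P = 1.

u(x) = -6·x^2·(π − x)^2, so u'(x) = 12*x*(x*(π - x) - (x - π)^2).
u(x) = -6·x^2·(π − x)^2 vanishes at x = 0 and x = π, so u ∈ H^1_0(0, π). Differentiate via the product rule and integrate the resulting polynomials term by term.
  ∫_0^π u² dx = ∫_0^π (36*x^8 - 144*π*x^7 + 216*π^2*x^6 - 144*π^3*x^5 + 36*π^4*x^4) dx. Term by term:
    ∫_0^π 36*x^8 dx = 4*π^9;  ∫_0^π -144*π*x^7 dx = -18*π^9;  ∫_0^π 216*π^2*x^6 dx = 216*π^9/7;
    ∫_0^π -144*π^3*x^5 dx = -24*π^9;  ∫_0^π 36*π^4*x^4 dx = 36*π^9/5.
  Sum: 4*π^9 − 18*π^9 + 216*π^9/7 − 24*π^9 + 36*π^9/5 = 2*π^9/35.
  ∫_0^π (u')² dx = ∫_0^π (576*x^6 - 1728*π*x^5 + 1872*π^2*x^4 - 864*π^3*x^3 + 144*π^4*x^2) dx. Term by term:
    ∫_0^π 576*x^6 dx = 576*π^7/7;  ∫_0^π -1728*π*x^5 dx = -288*π^7;  ∫_0^π 1872*π^2*x^4 dx = 1872*π^7/5;
    ∫_0^π -864*π^3*x^3 dx = -216*π^7;  ∫_0^π 144*π^4*x^2 dx = 48*π^7.
  Sum: 576*π^7/7 − 288*π^7 + 1872*π^7/5 − 216*π^7 + 48*π^7 = 24*π^7/35.
∫_0^π u² dx = 2*π^9/35, so ||u||_L² = sqrt(70)*π^(9/2)/35.
∫_0^π (u')² dx = 24*π^7/35, so ||u'||_L² = 2*sqrt(210)*π^(7/2)/35.
Ratio ||u||_L² / ||u'||_L² = sqrt(3)*π/6.
Sharp Poincaré constant on H^1_0(0, π) is C_P = L/π = 1, achieved by sin(x).
A polynomial bump cannot attain the sharp Poincaré constant (only the first sine eigenfunction does), so the ratio is strictly less than C_P, consistent with ||u||_L² ≤ C_P ||u'||_L².


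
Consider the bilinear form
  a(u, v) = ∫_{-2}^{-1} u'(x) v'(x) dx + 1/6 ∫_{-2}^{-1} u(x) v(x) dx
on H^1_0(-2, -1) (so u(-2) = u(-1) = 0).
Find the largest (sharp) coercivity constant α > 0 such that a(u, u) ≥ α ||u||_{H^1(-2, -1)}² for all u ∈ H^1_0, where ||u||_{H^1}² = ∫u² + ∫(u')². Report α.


α = (1/6 + π^2)/(1 + π^2)

Coercivity of a(·,·) on H^1_0(-2, -1) means a(u, u) ≥ α ||u||_{H^1}² for every u ∈ H^1_0.
The interval has length L = 1, and Poincaré/coercivity depend only on L. Here a(u, u) = ∫(u')² + (1/6)·∫u².
Here 0 < c = 1/6 < 1. The condition a(u,u) ≥ α||u||_{H^1}² reads (1−α)∫(u')² ≥ (α−c)∫u². Any admissible α is ≤ 1 (rapidly oscillating u have ∫u²/∫(u')² → 0), and α = 1 would force 0 ≥ (1−c)∫u², impossible since c < 1; so 1−α > 0. By the sharp Poincaré inequality on H^1_0 of an interval of length L, ∫(u')² ≥ (π/L)²∫u² with equality for the first sine mode sin(π(x−x₀)/L) (x₀ the left endpoint), so the inequality holds for all u iff (1−α)(π/L)² ≥ α − c, i.e. α ≤ ((π/L)² + c)/((π/L)² + 1) = (1 + c(L/π)²)/(1 + (L/π)²). With (π/L)² = π^2 and c = 1/6, the largest admissible constant is α = ((π/L)² + c)/((π/L)² + 1).
Simplifying, α = (1/6 + π^2)/(1 + π^2).


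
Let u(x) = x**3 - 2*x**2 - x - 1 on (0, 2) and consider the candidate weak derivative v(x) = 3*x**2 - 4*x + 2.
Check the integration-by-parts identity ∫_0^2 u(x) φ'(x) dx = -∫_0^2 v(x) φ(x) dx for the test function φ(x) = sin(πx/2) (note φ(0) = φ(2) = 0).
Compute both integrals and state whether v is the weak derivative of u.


LHS = -4/π + 96/π^3, RHS = -16/π + 96/π^3. No, v is not the weak derivative of u.

u(x) = x**3 - 2*x**2 - x - 1, classical derivative u'(x) = 3*x**2 - 4*x - 1.
φ(x) = sin(πx/2), so φ'(x) = π*cos(π*x/2)/2.
Note φ(0) = φ(2) = 0, so the boundary term u·φ vanishes.
LHS = ∫_0^2 u(x) φ'(x) dx = ∫_0^2 (π*x^3*cos(π*x/2)/2 - π*x^2*cos(π*x/2) - π*x*cos(π*x/2)/2 - π*cos(π*x/2)/2) dx. Term by term:
  ∫_0^2 -π*cos(π*x/2)/2 dx = 0;  ∫_0^2 π*x^3*cos(π*x/2)/2 dx = -24/π + 96/π^3;  ∫_0^2 -π*x^2*cos(π*x/2) dx = 16/π;
  ∫_0^2 -π*x*cos(π*x/2)/2 dx = 4/π.
Sum: 0 + -24/π + 96/π^3 + 16/π + 4/π = -4/π + 96/π^3.
So LHS = -4/π + 96/π^3.
∫_0^2 v(x) φ(x) dx = ∫_0^2 (3*x^2*sin(π*x/2) - 4*x*sin(π*x/2) + 2*sin(π*x/2)) dx. Term by term:
  ∫_0^2 2*sin(π*x/2) dx = 8/π;  ∫_0^2 -4*x*sin(π*x/2) dx = -16/π;  ∫_0^2 3*x^2*sin(π*x/2) dx = -96/π^3 + 24/π.
Sum: 8/π − 16/π + -96/π^3 + 24/π = -96/π^3 + 16/π.
So RHS = -∫_0^2 v(x) φ(x) dx = -16/π + 96/π^3.
LHS − RHS = 12/π ≠ 0, so the identity fails.
(For a valid weak derivative the identity must hold for EVERY test function, in particular this one. The failure shows v is NOT the weak derivative of u.)
Correct weak derivative would be u'(x) = 3*x**2 - 4*x - 1.


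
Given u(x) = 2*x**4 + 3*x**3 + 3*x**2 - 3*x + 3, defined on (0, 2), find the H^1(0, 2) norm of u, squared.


||u||_{H^1}^2 = 321920/63

The H^1 norm (squared) on an interval (0, L) is
  ||u||_{H^1}^2 = ∫_0^L u(x)^2 dx + ∫_0^L u'(x)^2 dx.
Compute u'(x) = 8*x**3 + 9*x**2 + 6*x - 3.
Then u(x)^2 = 4*x**8 + 12*x**7 + 21*x**6 + 6*x**5 + 3*x**4 + 27*x**2 - 18*x + 9 and u'(x)^2 = 64*x**6 + 144*x**5 + 177*x**4 + 60*x**3 - 18*x**2 - 36*x + 9.
Integrate each monomial from 0 to 2 using ∫_0^2 c·x^n dx = c·2^(n+1)/(n+1):
  ∫_0^2 u(x)^2 dx = ∫_0^2 (4*x^8 + 12*x^7 + 21*x^6 + 6*x^5 + 3*x^4 + 27*x^2 - 18*x + 9) dx. Term by term:
    ∫_0^2 4*x^8 dx = 2048/9;  ∫_0^2 12*x^7 dx = 384;  ∫_0^2 21*x^6 dx = 384;
    ∫_0^2 6*x^5 dx = 64;  ∫_0^2 3*x^4 dx = 96/5;  ∫_0^2 27*x^2 dx = 72;
    ∫_0^2 -18*x dx = -36;  ∫_0^2 9 dx = 18.
  Sum: 2048/9 + 384 + 384 + 64 + 96/5 + 72 − 36 + 18 = 50974/45.
  ∫_0^2 u'(x)^2 dx = ∫_0^2 (64*x^6 + 144*x^5 + 177*x^4 + 60*x^3 - 18*x^2 - 36*x + 9) dx. Term by term:
    ∫_0^2 64*x^6 dx = 8192/7;  ∫_0^2 144*x^5 dx = 1536;  ∫_0^2 177*x^4 dx = 5664/5;
    ∫_0^2 60*x^3 dx = 240;  ∫_0^2 -18*x^2 dx = -48;  ∫_0^2 -36*x dx = -72;
    ∫_0^2 9 dx = 18.
  Sum: 8192/7 + 1536 + 5664/5 + 240 − 48 − 72 + 18 = 139198/35.
Adding: ||u||_{H^1}^2 = 50974/45 + 139198/35 = 321920/63.


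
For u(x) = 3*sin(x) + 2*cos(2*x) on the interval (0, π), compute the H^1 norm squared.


||u||_{H^1(0,π)}^2 = -40 + 19*π

u'(x) = -4*sin(2*x) + 3*cos(x).
Expand u² and (u')² and integrate term by term on (0, π), using: for integers n ≥ 1, ∫_0^π sin²(nx) dx = ∫_0^π cos²(nx) dx = π/2; for n ≠ n', ∫_0^π sin(nx)sin(n'x) dx = ∫_0^π cos(nx)cos(n'x) dx = 0; and by product-to-sum, ∫_0^π sin(nx)cos(n'x) dx = ½∫_0^π [sin((n+n')x) + sin((n−n')x)] dx, which is 0 when n+n' is even and 2n/(n²−n'²) when n+n' is odd (it need not vanish on (0, π)).
  u² squared terms: (2)²·∫cos(2x)² dx = 4·π/2 = 2*π;  (3)²·∫sin(x)² dx = 9·π/2 = 9*π/2.
  u² cross terms: 2·(2)·(3)·∫cos(2x)·sin(x) dx = 12·(-2/3) = -8.
  So ∫_0^π u² dx = 2*π + 9*π/2 − 8 = -8 + 13*π/2.
  (u')² squared terms: (-4)²·∫sin(2x)² dx = 16·π/2 = 8*π;  (3)²·∫cos(x)² dx = 9·π/2 = 9*π/2.
  (u')² cross terms: 2·(-4)·(3)·∫sin(2x)·cos(x) dx = -24·(4/3) = -32.
  So ∫_0^π (u')² dx = 8*π + 9*π/2 − 32 = -32 + 25*π/2.
||u||_{H^1}^2 = (-8 + 13*π/2) + (-32 + 25*π/2) = -40 + 19*π.


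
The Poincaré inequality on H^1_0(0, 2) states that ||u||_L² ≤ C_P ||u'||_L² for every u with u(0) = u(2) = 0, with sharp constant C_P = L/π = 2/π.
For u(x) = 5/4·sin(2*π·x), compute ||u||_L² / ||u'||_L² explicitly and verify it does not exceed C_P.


||u||_L² / ||u'||_L² = 1/(2*π) < C_P = 2/π.

u(x) = 5/4·sin(2*π·x), so u'(x) = 5*π*cos(2*π*x)/2.
Writing u(x) = A·sin(kπx/L) with A = 5/4 and k = 4, use ∫_0^L sin²(kπx/L) dx = L/2 and ∫_0^L cos²(kπx/L) dx = L/2.
u² = 25/16·sin²(2*π·x) and (u')² = 25*π^2/4·cos²(2*π·x), and each of sin², cos² integrates to L/2 = 1 over (0, 2).
∫_0^2 u² dx = 25/16, so ||u||_L² = 5/4.
∫_0^2 (u')² dx = 25*π^2/4, so ||u'||_L² = 5*π/2.
Ratio ||u||_L² / ||u'||_L² = 1/(2*π).
Sharp Poincaré constant on H^1_0(0, 2) is C_P = L/π = 2/π, achieved by sin(π/2·x).
This is the k = 4 harmonic; the ratio L/(kπ) is strictly less than C_P = L/π, consistent with the sharp inequality ||u||_L² ≤ C_P ||u'||_L².


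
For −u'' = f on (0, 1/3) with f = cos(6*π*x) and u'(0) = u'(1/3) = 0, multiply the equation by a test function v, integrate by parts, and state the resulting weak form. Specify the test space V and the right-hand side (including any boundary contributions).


V = H^1(0, 1/3) (no boundary constraint on v; u is determined up to an additive constant); weak form: ∫_0^1/3 u'v' dx = ∫_0^1/3 (cos(6*π*x)) v dx for all v ∈ V.

Multiply both sides by a test function v and integrate from 0 to 1/3:
  ∫_0^1/3 −u''(x) v(x) dx = ∫_0^1/3 f(x) v(x) dx.
Integrate the LHS by parts once:
  ∫_0^1/3 −u'' v dx = −[u'(x) v(x)]_0^1/3 + ∫_0^1/3 u'(x) v'(x) dx.
Thus ∫_0^1/3 u'(x) v'(x) dx = ∫_0^1/3 f(x) v(x) dx + [u'(x) v(x)]_0^1/3.
Choose V so that boundary terms are either known or forced to vanish.
u has homogeneous Neumann: u'(0) = u'(1/3) = 0. So [u' v]_0^1/3 = 0·v(1/3) − 0·v(0) = 0 for any v; take V = H^1(0, 1/3).
Weak formulation: find u (satisfying any essential BC) such that ∫_0^1/3 u'(x) v'(x) dx = ∫_0^1/3 f v dx for all v ∈ V (homogeneous Neumann, so boundary terms vanish).
Substituting f(x) = cos(6*π*x), the right-hand side is ∫_0^1/3 (cos(6*π*x)) v dx.
Compatibility check (pure Neumann): taking v ≡ 1 ∈ V gives 0 = ∫_0^1/3 f dx + (0) − (0), i.e. ∫_0^1/3 f dx must equal u'(0) − u'(1/3) = 0. Indeed ∫_0^1/3 (cos(6*π*x)) dx = 0, so the data are compatible. The solution is then unique only up to an additive constant (fix it e.g. by requiring ∫_0^1/3 u dx = 0).


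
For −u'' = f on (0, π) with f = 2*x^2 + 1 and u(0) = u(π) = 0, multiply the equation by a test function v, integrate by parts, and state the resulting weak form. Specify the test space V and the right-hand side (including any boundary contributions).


V = H^1_0(0, π) (so v(0) = v(π) = 0); weak form: ∫_0^π u'v' dx = ∫_0^π (2*x^2 + 1) v dx for all v ∈ V.

Multiply both sides by a test function v and integrate from 0 to π:
  ∫_0^π −u''(x) v(x) dx = ∫_0^π f(x) v(x) dx.
Integrate the LHS by parts once:
  ∫_0^π −u'' v dx = −[u'(x) v(x)]_0^π + ∫_0^π u'(x) v'(x) dx.
Thus ∫_0^π u'(x) v'(x) dx = ∫_0^π f(x) v(x) dx + [u'(x) v(x)]_0^π.
Choose V so that boundary terms are either known or forced to vanish.
u is Dirichlet: u(0) = u(π) = 0. Let V = H^1_0(0, π); then v(0) = v(π) = 0, and [u' v]_0^π = 0.
Weak formulation: find u (satisfying any essential BC) such that ∫_0^π u'(x) v'(x) dx = ∫_0^π f v dx for all v ∈ V.
Substituting f(x) = 2*x^2 + 1, the right-hand side is ∫_0^π (2*x^2 + 1) v dx.


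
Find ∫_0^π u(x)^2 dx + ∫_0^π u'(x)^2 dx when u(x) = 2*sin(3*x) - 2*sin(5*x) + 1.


||u||_{H^1(0,π)}^2 = 16/15 + 73*π

u'(x) = 6*cos(3*x) - 10*cos(5*x).
Expand u² and (u')² and integrate term by term on (0, π), using: for integers n ≥ 1, ∫_0^π sin²(nx) dx = ∫_0^π cos²(nx) dx = π/2; for n ≠ n', ∫_0^π sin(nx)sin(n'x) dx = ∫_0^π cos(nx)cos(n'x) dx = 0; and by product-to-sum, ∫_0^π sin(nx)cos(n'x) dx = ½∫_0^π [sin((n+n')x) + sin((n−n')x)] dx, which is 0 when n+n' is even and 2n/(n²−n'²) when n+n' is odd (it need not vanish on (0, π)). For the constant mode: ∫_0^π 1 dx = π, ∫_0^π cos(nx) dx = 0, ∫_0^π sin(nx) dx = (1−(−1)^n)/n.
  u² squared terms: (1)²·∫1 dx = 1·π = π;  (-2)²·∫sin(5x)² dx = 4·π/2 = 2*π;  (2)²·∫sin(3x)² dx = 4·π/2 = 2*π.
  u² cross terms: 2·(1)·(-2)·∫1·sin(5x) dx = -4·(2/5) = -8/5;  2·(1)·(2)·∫1·sin(3x) dx = 4·(2/3) = 8/3;  2·(-2)·(2)·∫sin(5x)·sin(3x) dx = -8·(0) = 0.
  So ∫_0^π u² dx = π + 2*π + 2*π − 8/5 + 8/3 + 0 = 16/15 + 5*π.
  (u')² squared terms: (-10)²·∫cos(5x)² dx = 100·π/2 = 50*π;  (6)²·∫cos(3x)² dx = 36·π/2 = 18*π.
  (u')² cross terms: 2·(-10)·(6)·∫cos(5x)·cos(3x) dx = -120·(0) = 0.
  So ∫_0^π (u')² dx = 50*π + 18*π + 0 = 68*π.
||u||_{H^1}^2 = (16/15 + 5*π) + (68*π) = 16/15 + 73*π.


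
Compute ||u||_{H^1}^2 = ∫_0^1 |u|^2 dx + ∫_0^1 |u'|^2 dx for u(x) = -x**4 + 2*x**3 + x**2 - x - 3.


||u||_{H^1}^2 = 3449/315

The H^1 norm (squared) on an interval (0, L) is
  ||u||_{H^1}^2 = ∫_0^L u(x)^2 dx + ∫_0^L u'(x)^2 dx.
Compute u'(x) = -4*x**3 + 6*x**2 + 2*x - 1.
Then u(x)^2 = x**8 - 4*x**7 + 2*x**6 + 6*x**5 + 3*x**4 - 14*x**3 - 5*x**2 + 6*x + 9 and u'(x)^2 = 16*x**6 - 48*x**5 + 20*x**4 + 32*x**3 - 8*x**2 - 4*x + 1.
Integrate each monomial from 0 to 1 using ∫_0^1 c·x^n dx = c·1^(n+1)/(n+1):
  ∫_0^1 u(x)^2 dx = ∫_0^1 (x^8 - 4*x^7 + 2*x^6 + 6*x^5 + 3*x^4 - 14*x^3 - 5*x^2 + 6*x + 9) dx. Term by term:
    ∫_0^1 x^8 dx = 1/9;  ∫_0^1 -4*x^7 dx = -1/2;  ∫_0^1 2*x^6 dx = 2/7;
    ∫_0^1 6*x^5 dx = 1;  ∫_0^1 3*x^4 dx = 3/5;  ∫_0^1 -14*x^3 dx = -7/2;
    ∫_0^1 -5*x^2 dx = -5/3;  ∫_0^1 6*x dx = 3;  ∫_0^1 9 dx = 9.
  Sum: 1/9 − 1/2 + 2/7 + 1 + 3/5 − 7/2 − 5/3 + 3 + 9 = 2624/315.
  ∫_0^1 u'(x)^2 dx = ∫_0^1 (16*x^6 - 48*x^5 + 20*x^4 + 32*x^3 - 8*x^2 - 4*x + 1) dx. Term by term:
    ∫_0^1 16*x^6 dx = 16/7;  ∫_0^1 -48*x^5 dx = -8;  ∫_0^1 20*x^4 dx = 4;
    ∫_0^1 32*x^3 dx = 8;  ∫_0^1 -8*x^2 dx = -8/3;  ∫_0^1 -4*x dx = -2;
    ∫_0^1 1 dx = 1.
  Sum: 16/7 − 8 + 4 + 8 − 8/3 − 2 + 1 = 55/21.
Adding: ||u||_{H^1}^2 = 2624/315 + 55/21 = 3449/315.


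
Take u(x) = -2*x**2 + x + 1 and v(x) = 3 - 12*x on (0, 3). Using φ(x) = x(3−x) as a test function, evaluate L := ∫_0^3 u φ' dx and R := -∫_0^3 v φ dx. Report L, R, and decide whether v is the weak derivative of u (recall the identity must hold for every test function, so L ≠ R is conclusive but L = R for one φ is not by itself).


LHS = 45/2, RHS = 135/2. No, v is not the weak derivative of u.

u(x) = -2*x**2 + x + 1, classical derivative u'(x) = 1 - 4*x.
φ(x) = x(3−x), so φ'(x) = 3 - 2*x.
Note φ(0) = φ(3) = 0, so the boundary term u·φ vanishes.
LHS = ∫_0^3 u(x) φ'(x) dx = ∫_0^3 (4*x^3 - 8*x^2 + x + 3) dx. Term by term:
  ∫_0^3 4*x^3 dx = 81;  ∫_0^3 -8*x^2 dx = -72;  ∫_0^3 x dx = 9/2;
  ∫_0^3 3 dx = 9.
Sum: 81 − 72 + 9/2 + 9 = 45/2.
So LHS = 45/2.
∫_0^3 v(x) φ(x) dx = ∫_0^3 (12*x^3 - 39*x^2 + 9*x) dx. Term by term:
  ∫_0^3 12*x^3 dx = 243;  ∫_0^3 -39*x^2 dx = -351;  ∫_0^3 9*x dx = 81/2.
Sum: 243 − 351 + 81/2 = -135/2.
So RHS = -∫_0^3 v(x) φ(x) dx = 135/2.
LHS − RHS = -45 ≠ 0, so the identity fails.
(For a valid weak derivative the identity must hold for EVERY test function, in particular this one. The failure shows v is NOT the weak derivative of u.)
Correct weak derivative would be u'(x) = 1 - 4*x.


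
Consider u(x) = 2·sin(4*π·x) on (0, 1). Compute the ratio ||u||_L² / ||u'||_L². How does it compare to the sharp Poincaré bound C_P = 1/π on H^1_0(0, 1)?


||u||_L² / ||u'||_L² = 1/(4*π) < C_P = 1/π.

u(x) = 2·sin(4*π·x), so u'(x) = 8*π*cos(4*π*x).
Writing u(x) = A·sin(kπx/L) with A = 2 and k = 4, use ∫_0^L sin²(kπx/L) dx = L/2 and ∫_0^L cos²(kπx/L) dx = L/2.
u² = 4·sin²(4*π·x) and (u')² = 64*π^2·cos²(4*π·x), and each of sin², cos² integrates to L/2 = 1/2 over (0, 1).
∫_0^1 u² dx = 2, so ||u||_L² = sqrt(2).
∫_0^1 (u')² dx = 32*π^2, so ||u'||_L² = 4*sqrt(2)*π.
Ratio ||u||_L² / ||u'||_L² = 1/(4*π).
Sharp Poincaré constant on H^1_0(0, 1) is C_P = L/π = 1/π, achieved by sin(π·x).
This is the k = 4 harmonic; the ratio L/(kπ) is strictly less than C_P = L/π, consistent with the sharp inequality ||u||_L² ≤ C_P ||u'||_L².


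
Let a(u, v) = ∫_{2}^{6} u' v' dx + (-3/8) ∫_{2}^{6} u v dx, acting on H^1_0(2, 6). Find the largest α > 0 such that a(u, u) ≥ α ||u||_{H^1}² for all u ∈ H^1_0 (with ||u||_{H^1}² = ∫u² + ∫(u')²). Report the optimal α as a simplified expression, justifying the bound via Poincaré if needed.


α = (-6 + π^2)/(π^2 + 16)

Coercivity of a(·,·) on H^1_0(2, 6) means a(u, u) ≥ α ||u||_{H^1}² for every u ∈ H^1_0.
The interval has length L = 4, and Poincaré/coercivity depend only on L. Here a(u, u) = ∫(u')² + (-3/8)·∫u².
Here c = -3/8 < 0 with |c| < (π/L)² = π^2/16, so coercivity still holds. The condition a(u,u) ≥ α||u||_{H^1}² reads (1−α)∫(u')² ≥ (α−c)∫u². Any admissible α is ≤ 1 (rapidly oscillating u have ∫u²/∫(u')² → 0), and α = 1 would force 0 ≥ (1−c)∫u², impossible since c < 1; so 1−α > 0. By the sharp Poincaré inequality on H^1_0 of an interval of length L, ∫(u')² ≥ (π/L)²∫u² with equality for the first sine mode sin(π(x−x₀)/L) (x₀ the left endpoint), so the inequality holds for all u iff (1−α)(π/L)² ≥ α − c, i.e. α ≤ ((π/L)² + c)/((π/L)² + 1) = (1 + c(L/π)²)/(1 + (L/π)²). (Direct route, valid since c ≤ 0: Poincaré gives c∫u² ≥ c(L/π)²∫(u')², so a(u,u) ≥ (1 + c(L/π)²)∫(u')², while ||u||_{H^1}² ≤ (1 + (L/π)²)∫(u')²; dividing yields the same α.) With (π/L)² = π^2/16 and c = -3/8, the largest admissible constant is α = ((π/L)² + c)/((π/L)² + 1).
Simplifying, α = (-6 + π^2)/(π^2 + 16).


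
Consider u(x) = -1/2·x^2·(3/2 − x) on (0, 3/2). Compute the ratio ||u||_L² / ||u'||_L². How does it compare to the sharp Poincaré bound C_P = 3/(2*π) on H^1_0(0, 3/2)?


||u||_L² / ||u'||_L² = 3*sqrt(14)/28 < C_P = 3/(2*π).

u(x) = -1/2·x^2·(3/2 − x), so u'(x) = 3*x*(x - 1)/2.
u(x) = -1/2·x^2·(3/2 − x) vanishes at x = 0 and x = 3/2, so u ∈ H^1_0(0, 3/2). Differentiate via the product rule and integrate the resulting polynomials term by term.
  ∫_0^3/2 u² dx = ∫_0^3/2 (x^6/4 - 3*x^5/4 + 9*x^4/16) dx. Term by term:
    ∫_0^3/2 x^6/4 dx = 2187/3584;  ∫_0^3/2 -3*x^5/4 dx = -729/512;  ∫_0^3/2 9*x^4/16 dx = 2187/2560.
  Sum: 2187/3584 − 729/512 + 2187/2560 = 729/17920.
  ∫_0^3/2 (u')² dx = ∫_0^3/2 (9*x^4/4 - 9*x^3/2 + 9*x^2/4) dx. Term by term:
    ∫_0^3/2 9*x^4/4 dx = 2187/640;  ∫_0^3/2 -9*x^3/2 dx = -729/128;  ∫_0^3/2 9*x^2/4 dx = 81/32.
  Sum: 2187/640 − 729/128 + 81/32 = 81/320.
∫_0^3/2 u² dx = 729/17920, so ||u||_L² = 27*sqrt(70)/1120.
∫_0^3/2 (u')² dx = 81/320, so ||u'||_L² = 9*sqrt(5)/40.
Ratio ||u||_L² / ||u'||_L² = 3*sqrt(14)/28.
Sharp Poincaré constant on H^1_0(0, 3/2) is C_P = L/π = 3/(2*π), achieved by sin(2*π/3·x).
A polynomial bump cannot attain the sharp Poincaré constant (only the first sine eigenfunction does), so the ratio is strictly less than C_P, consistent with ||u||_L² ≤ C_P ||u'||_L².
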